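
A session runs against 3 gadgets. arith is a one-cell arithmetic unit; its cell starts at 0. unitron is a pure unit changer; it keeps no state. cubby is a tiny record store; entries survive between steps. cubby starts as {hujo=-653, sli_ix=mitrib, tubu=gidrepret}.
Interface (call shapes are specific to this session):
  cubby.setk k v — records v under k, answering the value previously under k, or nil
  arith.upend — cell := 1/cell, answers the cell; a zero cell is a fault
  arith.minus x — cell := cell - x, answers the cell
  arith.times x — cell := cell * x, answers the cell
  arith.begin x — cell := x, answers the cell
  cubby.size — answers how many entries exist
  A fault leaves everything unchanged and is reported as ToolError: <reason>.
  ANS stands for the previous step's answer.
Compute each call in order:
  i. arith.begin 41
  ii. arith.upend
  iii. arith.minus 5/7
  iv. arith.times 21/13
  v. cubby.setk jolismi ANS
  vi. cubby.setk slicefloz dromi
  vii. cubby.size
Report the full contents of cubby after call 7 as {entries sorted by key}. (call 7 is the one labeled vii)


# arith.begin(41) ~> 41
# arith.upend() ~> 1/41
# arith.minus(5/7) ~> -198/287
# arith.times(21/13) ~> -594/533
# cubby.setk(jolismi, ANS) ~> nil
# cubby.setk(slicefloz, dromi) ~> nil
# cubby.size() ~> 5

Answer: {hujo=-653, jolismi=-594/533, sli_ix=mitrib, slicefloz=dromi, tubu=gidrepret}


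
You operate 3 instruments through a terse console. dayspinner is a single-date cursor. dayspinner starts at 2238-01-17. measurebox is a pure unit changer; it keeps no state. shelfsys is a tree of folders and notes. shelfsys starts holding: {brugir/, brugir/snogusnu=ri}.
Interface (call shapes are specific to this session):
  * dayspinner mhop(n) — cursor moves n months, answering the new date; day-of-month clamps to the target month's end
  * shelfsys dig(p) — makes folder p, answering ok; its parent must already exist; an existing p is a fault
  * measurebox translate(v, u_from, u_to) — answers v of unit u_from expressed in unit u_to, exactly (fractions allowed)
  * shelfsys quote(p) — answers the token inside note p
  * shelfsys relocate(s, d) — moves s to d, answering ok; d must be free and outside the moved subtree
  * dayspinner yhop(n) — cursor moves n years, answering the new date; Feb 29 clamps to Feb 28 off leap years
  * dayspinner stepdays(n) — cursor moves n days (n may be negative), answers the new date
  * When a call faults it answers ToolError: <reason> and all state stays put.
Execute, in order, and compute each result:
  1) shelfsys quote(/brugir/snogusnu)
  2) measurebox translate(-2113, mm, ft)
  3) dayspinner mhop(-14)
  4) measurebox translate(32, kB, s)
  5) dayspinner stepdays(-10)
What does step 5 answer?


Act: shelfsys quote[/brugir/snogusnu]
Obs: ri
Act: measurebox translate[-2113; mm; ft]
Obs: -10565/1524
Act: dayspinner mhop[-14]
Obs: 2236-11-17
Act: measurebox translate[32; kB; s]
Obs: ToolError: incompatible units
Act: dayspinner stepdays[-10]
Obs: 2236-11-07

Answer: 2236-11-07


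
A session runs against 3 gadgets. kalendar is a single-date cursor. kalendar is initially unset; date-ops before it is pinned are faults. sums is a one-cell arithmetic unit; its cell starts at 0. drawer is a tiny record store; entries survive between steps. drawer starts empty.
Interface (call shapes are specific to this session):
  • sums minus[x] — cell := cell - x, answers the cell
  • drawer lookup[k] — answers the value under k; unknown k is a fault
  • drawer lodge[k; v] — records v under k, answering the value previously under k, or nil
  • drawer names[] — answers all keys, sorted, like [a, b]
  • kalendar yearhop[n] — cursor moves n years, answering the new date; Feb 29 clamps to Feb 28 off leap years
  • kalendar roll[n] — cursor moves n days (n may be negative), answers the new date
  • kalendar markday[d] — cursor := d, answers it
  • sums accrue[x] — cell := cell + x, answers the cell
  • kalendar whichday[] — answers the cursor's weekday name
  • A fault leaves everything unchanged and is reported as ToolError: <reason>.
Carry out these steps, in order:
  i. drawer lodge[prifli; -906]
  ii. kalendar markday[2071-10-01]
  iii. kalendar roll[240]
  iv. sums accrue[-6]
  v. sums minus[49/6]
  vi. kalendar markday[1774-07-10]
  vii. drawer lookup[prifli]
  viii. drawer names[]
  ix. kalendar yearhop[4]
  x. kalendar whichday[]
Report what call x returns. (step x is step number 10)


Answer: Friday

Derivation:
Using drawer lodge passing k=prifli, v=-906, which returns nil.
I invoke kalendar markday passing d=2071-10-01, and observe 2071-10-01.
Now I run kalendar roll passing n=240, and get 2072-05-28.
Using sums accrue passing x=-6, yielding -6.
Using sums minus passing x=49/6, giving -85/6.
I call kalendar markday passing d=1774-07-10, and see 1774-07-10.
Invoking drawer lookup passing k=prifli, giving -906.
I try drawer names(), and see [prifli].
I run kalendar yearhop passing n=4, giving 1778-07-10.
I invoke kalendar whichday(): Friday.


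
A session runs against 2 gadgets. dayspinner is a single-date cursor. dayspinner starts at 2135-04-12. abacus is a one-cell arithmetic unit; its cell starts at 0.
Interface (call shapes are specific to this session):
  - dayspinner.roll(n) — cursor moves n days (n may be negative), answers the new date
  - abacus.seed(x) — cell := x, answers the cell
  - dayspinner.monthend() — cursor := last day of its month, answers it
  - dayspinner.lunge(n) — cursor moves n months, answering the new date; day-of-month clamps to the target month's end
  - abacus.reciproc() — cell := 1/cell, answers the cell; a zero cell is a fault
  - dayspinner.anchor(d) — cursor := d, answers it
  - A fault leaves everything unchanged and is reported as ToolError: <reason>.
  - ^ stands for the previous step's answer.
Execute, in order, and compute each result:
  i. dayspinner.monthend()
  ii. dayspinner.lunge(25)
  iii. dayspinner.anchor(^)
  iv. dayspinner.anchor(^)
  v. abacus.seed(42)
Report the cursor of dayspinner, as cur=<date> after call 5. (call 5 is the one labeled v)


Answer: cur=2137-05-30

Derivation:
Step: monthend[]
Result: 2135-04-30
Step: lunge[25]
Result: 2137-05-30
Step: anchor[^]
Result: 2137-05-30
Step: anchor[^]
Result: 2137-05-30
Step: seed[42]
Result: 42


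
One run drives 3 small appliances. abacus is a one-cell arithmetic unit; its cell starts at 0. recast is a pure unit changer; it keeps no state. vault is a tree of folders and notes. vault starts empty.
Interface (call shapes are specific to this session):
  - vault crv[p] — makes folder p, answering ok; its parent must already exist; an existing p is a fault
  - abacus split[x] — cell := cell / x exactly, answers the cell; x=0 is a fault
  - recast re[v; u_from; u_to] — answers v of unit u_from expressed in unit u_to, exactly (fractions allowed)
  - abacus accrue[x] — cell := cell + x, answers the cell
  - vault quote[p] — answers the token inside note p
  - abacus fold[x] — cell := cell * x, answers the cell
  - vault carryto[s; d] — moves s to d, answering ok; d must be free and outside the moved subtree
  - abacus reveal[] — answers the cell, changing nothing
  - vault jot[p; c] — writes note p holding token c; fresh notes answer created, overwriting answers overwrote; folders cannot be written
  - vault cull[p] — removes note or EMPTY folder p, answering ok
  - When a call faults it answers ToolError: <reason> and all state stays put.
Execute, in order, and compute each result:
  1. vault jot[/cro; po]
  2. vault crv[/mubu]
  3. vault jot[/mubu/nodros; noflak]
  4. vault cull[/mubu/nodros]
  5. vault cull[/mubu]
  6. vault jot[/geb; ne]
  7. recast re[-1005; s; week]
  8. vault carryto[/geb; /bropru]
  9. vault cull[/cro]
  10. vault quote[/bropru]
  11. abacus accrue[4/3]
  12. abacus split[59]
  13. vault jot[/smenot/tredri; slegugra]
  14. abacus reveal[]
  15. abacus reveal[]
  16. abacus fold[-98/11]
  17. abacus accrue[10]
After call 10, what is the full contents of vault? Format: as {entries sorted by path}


==> vault jot(p='/cro', c='po')
<== created
==> vault crv(p='/mubu')
<== ok
==> vault jot(p='/mubu/nodros', c='noflak')
<== created
==> vault cull(p='/mubu/nodros')
<== ok
==> vault cull(p='/mubu')
<== ok
==> vault jot(p='/geb', c='ne')
<== created
==> recast re(v='-1005', u_from='s', u_to='week')
<== -67/40320
==> vault carryto(s='/geb', d='/bropru')
<== ok
==> vault cull(p='/cro')
<== ok
==> vault quote(p='/bropru')
<== ne
==> abacus accrue(x='4/3')
<== 4/3
==> abacus split(x='59')
<== 4/177
==> vault jot(p='/smenot/tredri', c='slegugra')
<== ToolError: no parent
==> abacus reveal()
<== 4/177
==> abacus reveal()
<== 4/177
==> abacus fold(x='-98/11')
<== -392/1947
==> abacus accrue(x='10')
<== 19078/1947

Answer: {bropru=ne}


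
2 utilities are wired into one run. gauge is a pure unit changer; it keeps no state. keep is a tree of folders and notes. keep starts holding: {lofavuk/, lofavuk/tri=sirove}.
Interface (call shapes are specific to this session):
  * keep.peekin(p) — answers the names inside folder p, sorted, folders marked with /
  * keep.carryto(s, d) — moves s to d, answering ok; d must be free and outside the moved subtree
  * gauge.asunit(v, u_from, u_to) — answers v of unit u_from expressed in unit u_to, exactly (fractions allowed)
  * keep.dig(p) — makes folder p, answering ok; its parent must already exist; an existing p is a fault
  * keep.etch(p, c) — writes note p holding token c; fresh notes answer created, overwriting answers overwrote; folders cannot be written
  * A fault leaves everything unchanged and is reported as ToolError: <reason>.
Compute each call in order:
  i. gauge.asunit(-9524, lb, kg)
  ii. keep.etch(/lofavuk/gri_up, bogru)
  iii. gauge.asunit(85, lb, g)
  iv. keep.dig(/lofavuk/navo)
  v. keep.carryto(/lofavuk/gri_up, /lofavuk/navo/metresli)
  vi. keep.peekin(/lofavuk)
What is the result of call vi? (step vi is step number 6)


Do: gauge.asunit[v=-9524; u_from=lb; u_to=kg]
See: -108000343297/25000000
Do: keep.etch[p=/lofavuk/gri_up; c=bogru]
See: created
Do: gauge.asunit[v=85; u_from=lb; u_to=g]
See: 771107029/20000
Do: keep.dig[p=/lofavuk/navo]
See: ok
Do: keep.carryto[s=/lofavuk/gri_up; d=/lofavuk/navo/metresli]
See: ok
Do: keep.peekin[p=/lofavuk]
See: [navo/, tri]

Answer: [navo/, tri]


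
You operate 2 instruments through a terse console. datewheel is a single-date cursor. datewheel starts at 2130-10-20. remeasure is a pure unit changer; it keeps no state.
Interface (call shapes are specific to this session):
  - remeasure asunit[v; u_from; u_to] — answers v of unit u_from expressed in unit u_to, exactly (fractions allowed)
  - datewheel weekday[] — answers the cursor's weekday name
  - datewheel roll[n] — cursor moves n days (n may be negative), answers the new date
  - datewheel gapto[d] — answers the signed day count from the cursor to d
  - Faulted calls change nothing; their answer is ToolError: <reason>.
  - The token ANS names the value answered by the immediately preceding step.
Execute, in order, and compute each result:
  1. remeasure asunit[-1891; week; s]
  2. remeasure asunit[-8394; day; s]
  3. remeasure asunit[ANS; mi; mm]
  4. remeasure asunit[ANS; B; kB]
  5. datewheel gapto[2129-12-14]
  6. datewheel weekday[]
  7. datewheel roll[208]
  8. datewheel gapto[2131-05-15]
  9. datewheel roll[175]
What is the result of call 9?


Answer: 2131-11-07

Derivation:
! 1. remeasure asunit(v→-1891, u_from→week, u_to→s) == -1143676800
! 2. remeasure asunit(v→-8394, u_from→day, u_to→s) == -725241600
! 3. remeasure asunit(v→ANS, u_from→mi, u_to→mm) == -1167163217510400
! 4. remeasure asunit(v→ANS, u_from→B, u_to→kB) == -5835816087552/5
! 5. datewheel gapto(d→2129-12-14) == -310
! 6. datewheel weekday() == Friday
! 7. datewheel roll(n→208) == 2131-05-16
! 8. datewheel gapto(d→2131-05-15) == -1
! 9. datewheel roll(n→175) == 2131-11-07


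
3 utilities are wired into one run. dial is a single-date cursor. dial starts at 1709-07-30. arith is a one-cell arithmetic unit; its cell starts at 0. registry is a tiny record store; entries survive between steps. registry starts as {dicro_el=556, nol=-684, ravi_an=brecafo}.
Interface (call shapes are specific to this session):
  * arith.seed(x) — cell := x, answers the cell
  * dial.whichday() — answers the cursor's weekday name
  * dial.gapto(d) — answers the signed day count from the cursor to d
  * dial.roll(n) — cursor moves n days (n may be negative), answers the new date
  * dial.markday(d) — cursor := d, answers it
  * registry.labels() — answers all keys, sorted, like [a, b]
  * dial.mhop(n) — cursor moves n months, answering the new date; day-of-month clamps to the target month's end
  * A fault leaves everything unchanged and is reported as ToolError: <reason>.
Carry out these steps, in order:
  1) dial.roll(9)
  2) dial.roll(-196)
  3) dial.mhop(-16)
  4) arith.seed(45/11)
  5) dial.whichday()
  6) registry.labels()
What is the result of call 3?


Answer: 1707-09-24

Derivation:
I invoke dial.roll(n: 9): 1709-08-08.
I invoke dial.roll(n: -196), which returns 1709-01-24.
Next I call dial.mhop(n: -16), and observe 1707-09-24.
Using arith.seed(x: 45/11), giving 45/11.
Then dial.whichday: Saturday.
Calling registry.labels(), and see [dicro_el, nol, ravi_an].


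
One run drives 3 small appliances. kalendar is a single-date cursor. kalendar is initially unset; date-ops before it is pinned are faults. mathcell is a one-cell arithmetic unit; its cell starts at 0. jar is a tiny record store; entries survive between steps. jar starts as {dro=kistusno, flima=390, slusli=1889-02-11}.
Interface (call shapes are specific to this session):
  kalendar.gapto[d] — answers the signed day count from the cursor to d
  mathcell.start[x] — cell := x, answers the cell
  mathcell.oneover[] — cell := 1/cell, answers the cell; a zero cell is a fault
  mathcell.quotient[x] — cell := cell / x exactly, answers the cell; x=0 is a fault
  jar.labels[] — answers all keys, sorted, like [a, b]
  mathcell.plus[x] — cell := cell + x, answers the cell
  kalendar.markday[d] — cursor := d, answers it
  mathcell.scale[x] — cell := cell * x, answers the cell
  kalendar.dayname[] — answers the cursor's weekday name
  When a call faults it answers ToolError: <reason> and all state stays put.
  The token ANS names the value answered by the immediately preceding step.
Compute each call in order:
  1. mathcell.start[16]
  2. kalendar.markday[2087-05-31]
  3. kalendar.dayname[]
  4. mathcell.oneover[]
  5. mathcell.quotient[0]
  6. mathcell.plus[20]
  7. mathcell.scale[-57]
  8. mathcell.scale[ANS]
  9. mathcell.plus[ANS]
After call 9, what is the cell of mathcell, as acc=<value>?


Answer: acc=334780209/128

Derivation:
Act: start[x=16]
Obs: 16
Act: markday[d=2087-05-31]
Obs: 2087-05-31
Act: dayname[]
Obs: Saturday
Act: oneover[]
Obs: 1/16
Act: quotient[x=0]
Obs: ToolError: division by zero
Act: plus[x=20]
Obs: 321/16
Act: scale[x=-57]
Obs: -18297/16
Act: scale[x=ANS]
Obs: 334780209/256
Act: plus[x=ANS]
Obs: 334780209/128


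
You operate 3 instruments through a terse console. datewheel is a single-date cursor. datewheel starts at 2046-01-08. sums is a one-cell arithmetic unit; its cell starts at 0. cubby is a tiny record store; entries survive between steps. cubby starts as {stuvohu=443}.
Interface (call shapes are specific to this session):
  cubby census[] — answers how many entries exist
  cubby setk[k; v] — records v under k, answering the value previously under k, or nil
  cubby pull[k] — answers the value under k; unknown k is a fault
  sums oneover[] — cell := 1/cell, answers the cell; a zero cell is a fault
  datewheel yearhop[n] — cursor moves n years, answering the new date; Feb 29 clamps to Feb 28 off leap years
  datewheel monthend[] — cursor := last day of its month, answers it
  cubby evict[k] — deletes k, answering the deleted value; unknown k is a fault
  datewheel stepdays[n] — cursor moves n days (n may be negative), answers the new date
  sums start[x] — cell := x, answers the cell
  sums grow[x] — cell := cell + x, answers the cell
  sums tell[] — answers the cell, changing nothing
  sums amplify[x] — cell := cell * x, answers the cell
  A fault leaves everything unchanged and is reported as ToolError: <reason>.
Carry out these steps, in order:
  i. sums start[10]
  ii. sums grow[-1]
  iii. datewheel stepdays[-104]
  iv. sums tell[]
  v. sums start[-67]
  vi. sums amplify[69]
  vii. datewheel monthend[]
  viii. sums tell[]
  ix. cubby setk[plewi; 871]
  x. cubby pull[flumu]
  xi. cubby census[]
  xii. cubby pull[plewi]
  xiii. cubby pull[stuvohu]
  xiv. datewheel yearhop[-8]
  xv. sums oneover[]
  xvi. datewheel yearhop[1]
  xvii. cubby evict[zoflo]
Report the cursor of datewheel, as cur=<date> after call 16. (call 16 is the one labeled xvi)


[in] sums start 10
= 10
[in] sums grow -1
= 9
[in] datewheel stepdays -104
= 2045-09-26
[in] sums tell
= 9
[in] sums start -67
= -67
[in] sums amplify 69
= -4623
[in] datewheel monthend
= 2045-09-30
[in] sums tell
= -4623
[in] cubby setk plewi 871
= nil
[in] cubby pull flumu
= ToolError: no such key flumu
[in] cubby census
= 2
[in] cubby pull plewi
= 871
[in] cubby pull stuvohu
= 443
[in] datewheel yearhop -8
= 2037-09-30
[in] sums oneover
= -1/4623
[in] datewheel yearhop 1
= 2038-09-30
[in] cubby evict zoflo
= ToolError: no such key zoflo

Answer: cur=2038-09-30


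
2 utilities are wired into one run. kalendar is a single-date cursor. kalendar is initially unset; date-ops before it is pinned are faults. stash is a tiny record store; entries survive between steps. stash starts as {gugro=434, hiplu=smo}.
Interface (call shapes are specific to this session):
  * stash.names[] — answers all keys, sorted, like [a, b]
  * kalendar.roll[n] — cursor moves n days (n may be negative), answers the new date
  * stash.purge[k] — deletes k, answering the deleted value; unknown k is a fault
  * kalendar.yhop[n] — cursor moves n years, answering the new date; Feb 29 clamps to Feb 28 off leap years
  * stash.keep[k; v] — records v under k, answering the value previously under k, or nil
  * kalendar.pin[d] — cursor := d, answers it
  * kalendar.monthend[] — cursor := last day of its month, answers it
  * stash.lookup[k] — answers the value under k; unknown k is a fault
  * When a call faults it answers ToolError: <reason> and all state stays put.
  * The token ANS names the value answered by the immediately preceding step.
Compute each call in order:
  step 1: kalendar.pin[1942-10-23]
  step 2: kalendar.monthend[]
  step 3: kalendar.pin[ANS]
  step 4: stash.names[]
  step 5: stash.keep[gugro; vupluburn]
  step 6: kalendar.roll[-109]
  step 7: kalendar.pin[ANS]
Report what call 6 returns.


Answer: 1942-07-14

Derivation:
$ kalendar.pin d=1942-10-23
= 1942-10-23
$ kalendar.monthend
= 1942-10-31
$ kalendar.pin d=ANS
= 1942-10-31
$ stash.names
= [gugro, hiplu]
$ stash.keep k=gugro v=vupluburn
= 434
$ kalendar.roll n=-109
= 1942-07-14
$ kalendar.pin d=ANS
= 1942-07-14


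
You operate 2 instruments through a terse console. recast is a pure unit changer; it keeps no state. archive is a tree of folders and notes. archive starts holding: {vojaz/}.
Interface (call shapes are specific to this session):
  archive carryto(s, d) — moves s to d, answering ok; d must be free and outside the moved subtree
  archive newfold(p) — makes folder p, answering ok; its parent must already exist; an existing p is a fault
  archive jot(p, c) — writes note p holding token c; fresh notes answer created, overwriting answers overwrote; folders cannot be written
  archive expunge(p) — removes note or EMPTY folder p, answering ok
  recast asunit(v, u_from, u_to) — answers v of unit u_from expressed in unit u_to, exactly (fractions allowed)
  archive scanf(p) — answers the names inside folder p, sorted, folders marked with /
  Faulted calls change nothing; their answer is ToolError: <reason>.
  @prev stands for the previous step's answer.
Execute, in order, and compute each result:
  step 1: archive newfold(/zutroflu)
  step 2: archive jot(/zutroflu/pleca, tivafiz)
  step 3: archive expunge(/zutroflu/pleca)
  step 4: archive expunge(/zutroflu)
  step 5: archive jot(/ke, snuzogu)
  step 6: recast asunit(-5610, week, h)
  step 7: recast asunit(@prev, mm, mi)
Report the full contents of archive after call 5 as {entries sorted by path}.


Answer: {ke=snuzogu, vojaz/}

Derivation:
Next I call archive newfold using /zutroflu, yielding ok.
I call archive jot using /zutroflu/pleca, tivafiz, — result: created.
Calling archive expunge using /zutroflu/pleca, and see ok.
Now I run archive expunge using /zutroflu, → ok.
Invoking archive jot using /ke, snuzogu, which returns created.
I call recast asunit using -5610, week, h: -942480.
I call recast asunit using @prev, mm, mi: -595/1016.


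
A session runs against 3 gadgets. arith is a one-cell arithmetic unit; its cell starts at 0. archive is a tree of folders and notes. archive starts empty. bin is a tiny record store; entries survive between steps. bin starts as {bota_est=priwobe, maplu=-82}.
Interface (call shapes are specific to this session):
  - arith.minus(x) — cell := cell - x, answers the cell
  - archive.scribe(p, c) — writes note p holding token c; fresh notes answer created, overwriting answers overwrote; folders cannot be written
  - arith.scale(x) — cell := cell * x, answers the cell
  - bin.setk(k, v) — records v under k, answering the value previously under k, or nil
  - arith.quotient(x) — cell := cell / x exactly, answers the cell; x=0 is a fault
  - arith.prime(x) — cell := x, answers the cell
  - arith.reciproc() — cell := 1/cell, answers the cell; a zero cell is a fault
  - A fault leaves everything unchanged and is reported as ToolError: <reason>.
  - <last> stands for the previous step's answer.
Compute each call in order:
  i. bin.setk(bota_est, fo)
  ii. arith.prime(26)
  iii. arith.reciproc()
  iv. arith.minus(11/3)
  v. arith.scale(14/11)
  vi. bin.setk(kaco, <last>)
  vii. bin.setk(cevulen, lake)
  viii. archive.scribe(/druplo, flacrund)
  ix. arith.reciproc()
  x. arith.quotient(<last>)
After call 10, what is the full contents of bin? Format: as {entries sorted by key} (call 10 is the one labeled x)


I run bin.setk passing k=bota_est, v=fo, giving priwobe.
I invoke arith.prime passing x=26, and see 26.
I invoke arith.reciproc(), → 1/26.
I run arith.minus passing x=11/3, → -283/78.
I run arith.scale passing x=14/11, — result: -1981/429.
Using bin.setk passing k=kaco, v=<last>, and see nil.
I run bin.setk passing k=cevulen, v=lake: nil.
I use archive.scribe passing p=/druplo, c=flacrund, giving created.
Then arith.reciproc, which returns -429/1981.
Calling arith.quotient passing x=<last>, and observe 1.

Answer: {bota_est=fo, cevulen=lake, kaco=-1981/429, maplu=-82}


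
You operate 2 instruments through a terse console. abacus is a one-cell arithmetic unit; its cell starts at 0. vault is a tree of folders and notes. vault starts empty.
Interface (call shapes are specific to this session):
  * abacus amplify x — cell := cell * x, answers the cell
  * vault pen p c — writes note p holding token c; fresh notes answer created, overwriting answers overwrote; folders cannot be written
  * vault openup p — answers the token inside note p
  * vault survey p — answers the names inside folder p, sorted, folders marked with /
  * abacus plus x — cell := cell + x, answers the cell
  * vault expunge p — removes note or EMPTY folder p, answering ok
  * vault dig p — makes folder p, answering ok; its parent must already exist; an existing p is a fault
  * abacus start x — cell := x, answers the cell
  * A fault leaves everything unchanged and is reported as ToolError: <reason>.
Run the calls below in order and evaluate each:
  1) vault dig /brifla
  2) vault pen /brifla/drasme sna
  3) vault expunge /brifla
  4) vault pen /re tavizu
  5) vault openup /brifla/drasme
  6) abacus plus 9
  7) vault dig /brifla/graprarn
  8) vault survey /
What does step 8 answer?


Answer: [brifla/, re]

Derivation:
I call vault dig using p: /brifla, and see ok.
Calling vault pen using p: /brifla/drasme, c: sna, and get created.
I try vault expunge using p: /brifla, giving ToolError: not empty.
Calling vault pen using p: /re, c: tavizu, yielding created.
I invoke vault openup using p: /brifla/drasme, and observe sna.
I use abacus plus using x: 9, — result: 9.
Then vault dig using p: /brifla/graprarn, yielding ok.
Next I call vault survey using p: /, — result: [brifla/, re].


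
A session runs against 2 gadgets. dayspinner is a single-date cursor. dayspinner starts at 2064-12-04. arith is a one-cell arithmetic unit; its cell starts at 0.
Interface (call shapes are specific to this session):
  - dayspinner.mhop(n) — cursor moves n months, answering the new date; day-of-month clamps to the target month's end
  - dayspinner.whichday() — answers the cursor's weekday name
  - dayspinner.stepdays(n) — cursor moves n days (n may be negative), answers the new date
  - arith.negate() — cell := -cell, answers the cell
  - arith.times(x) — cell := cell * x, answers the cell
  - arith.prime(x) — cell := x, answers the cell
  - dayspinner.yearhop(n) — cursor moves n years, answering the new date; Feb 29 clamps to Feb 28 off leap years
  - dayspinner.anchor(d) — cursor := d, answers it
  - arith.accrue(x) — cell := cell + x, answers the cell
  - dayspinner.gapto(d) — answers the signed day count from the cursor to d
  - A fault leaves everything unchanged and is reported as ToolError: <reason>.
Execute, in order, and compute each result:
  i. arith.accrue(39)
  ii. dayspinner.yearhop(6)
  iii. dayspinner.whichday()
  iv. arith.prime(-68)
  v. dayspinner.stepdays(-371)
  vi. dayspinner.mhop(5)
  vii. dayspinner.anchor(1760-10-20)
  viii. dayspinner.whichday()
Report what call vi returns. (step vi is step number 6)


Next I call arith.accrue passing x=39, and get 39.
I use dayspinner.yearhop passing n=6: 2070-12-04.
Using dayspinner.whichday(), and see Thursday.
I run arith.prime passing x=-68, and get -68.
Using dayspinner.stepdays passing n=-371, and get 2069-11-28.
Using dayspinner.mhop passing n=5, and get 2070-04-28.
I invoke dayspinner.anchor passing d=1760-10-20, and see 1760-10-20.
I try dayspinner.whichday, — result: Monday.

Answer: 2070-04-28


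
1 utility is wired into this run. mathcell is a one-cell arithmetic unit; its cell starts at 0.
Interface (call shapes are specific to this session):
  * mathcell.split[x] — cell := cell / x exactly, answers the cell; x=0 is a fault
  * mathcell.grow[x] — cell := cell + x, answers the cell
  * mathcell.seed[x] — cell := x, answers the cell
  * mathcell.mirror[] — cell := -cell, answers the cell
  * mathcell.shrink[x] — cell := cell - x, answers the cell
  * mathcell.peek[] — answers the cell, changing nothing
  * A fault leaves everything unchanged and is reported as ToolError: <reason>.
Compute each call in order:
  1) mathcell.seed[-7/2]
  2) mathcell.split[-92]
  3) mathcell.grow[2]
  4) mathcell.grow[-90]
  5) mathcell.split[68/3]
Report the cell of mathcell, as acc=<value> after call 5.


Invoking mathcell.seed passing x: -7/2, giving -7/2.
Then mathcell.split passing x: -92, and get 7/184.
Then mathcell.grow passing x: 2, which returns 375/184.
I call mathcell.grow passing x: -90: -16185/184.
Calling mathcell.split passing x: 68/3, — result: -48555/12512.

Answer: acc=-48555/12512


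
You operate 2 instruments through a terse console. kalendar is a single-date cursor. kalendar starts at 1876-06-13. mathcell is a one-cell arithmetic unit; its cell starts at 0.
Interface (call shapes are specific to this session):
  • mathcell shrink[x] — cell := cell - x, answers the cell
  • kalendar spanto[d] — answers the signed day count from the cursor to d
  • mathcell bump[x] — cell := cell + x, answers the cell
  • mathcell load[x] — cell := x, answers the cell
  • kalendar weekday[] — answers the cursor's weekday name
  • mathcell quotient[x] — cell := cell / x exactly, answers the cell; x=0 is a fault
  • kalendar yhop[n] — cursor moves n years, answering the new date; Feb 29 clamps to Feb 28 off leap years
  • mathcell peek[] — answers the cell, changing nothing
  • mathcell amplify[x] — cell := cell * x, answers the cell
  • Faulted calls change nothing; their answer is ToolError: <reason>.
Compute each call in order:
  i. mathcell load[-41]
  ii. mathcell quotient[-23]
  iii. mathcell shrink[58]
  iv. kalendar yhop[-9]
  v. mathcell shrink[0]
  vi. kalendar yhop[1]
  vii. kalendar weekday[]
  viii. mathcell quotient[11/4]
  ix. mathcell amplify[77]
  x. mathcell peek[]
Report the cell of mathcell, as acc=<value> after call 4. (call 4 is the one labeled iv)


! mathcell load(-41) : -41
! mathcell quotient(-23) : 41/23
! mathcell shrink(58) : -1293/23
! kalendar yhop(-9) : 1867-06-13
! mathcell shrink(0) : -1293/23
! kalendar yhop(1) : 1868-06-13
! kalendar weekday() : Saturday
! mathcell quotient(11/4) : -5172/253
! mathcell amplify(77) : -36204/23
! mathcell peek() : -36204/23

Answer: acc=-1293/23


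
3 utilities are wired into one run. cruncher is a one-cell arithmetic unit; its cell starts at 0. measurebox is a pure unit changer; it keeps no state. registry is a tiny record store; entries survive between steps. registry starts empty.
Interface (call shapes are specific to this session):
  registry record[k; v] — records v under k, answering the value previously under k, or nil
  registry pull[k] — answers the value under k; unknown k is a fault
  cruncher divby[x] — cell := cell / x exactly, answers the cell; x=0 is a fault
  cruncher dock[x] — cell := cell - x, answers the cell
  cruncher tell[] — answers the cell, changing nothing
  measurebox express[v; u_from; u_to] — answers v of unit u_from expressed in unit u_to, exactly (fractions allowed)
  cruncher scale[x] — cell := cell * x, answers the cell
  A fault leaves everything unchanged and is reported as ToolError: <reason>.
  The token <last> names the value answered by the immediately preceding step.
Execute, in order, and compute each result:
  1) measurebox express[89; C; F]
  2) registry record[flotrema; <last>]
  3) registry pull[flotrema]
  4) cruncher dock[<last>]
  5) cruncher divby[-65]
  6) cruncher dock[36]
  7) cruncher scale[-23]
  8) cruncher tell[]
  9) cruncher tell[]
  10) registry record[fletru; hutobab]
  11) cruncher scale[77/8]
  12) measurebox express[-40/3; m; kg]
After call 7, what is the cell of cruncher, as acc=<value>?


Using measurebox express using v='89', u_from='C', u_to='F', which returns 961/5.
I run registry record using k='flotrema', v='<last>', and get nil.
Using registry pull using k='flotrema', and see 961/5.
I use cruncher dock using x='<last>': -961/5.
I invoke cruncher divby using x='-65', yielding 961/325.
Using cruncher dock using x='36': -10739/325.
I invoke cruncher scale using x='-23', — result: 246997/325.
I run cruncher tell(): 246997/325.
Now I run cruncher tell(), → 246997/325.
I run registry record using k='fletru', v='hutobab', and observe nil.
Next I call cruncher scale using x='77/8', giving 19018769/2600.
Calling measurebox express using v='-40/3', u_from='m', u_to='kg', — result: ToolError: incompatible units.

Answer: acc=246997/325


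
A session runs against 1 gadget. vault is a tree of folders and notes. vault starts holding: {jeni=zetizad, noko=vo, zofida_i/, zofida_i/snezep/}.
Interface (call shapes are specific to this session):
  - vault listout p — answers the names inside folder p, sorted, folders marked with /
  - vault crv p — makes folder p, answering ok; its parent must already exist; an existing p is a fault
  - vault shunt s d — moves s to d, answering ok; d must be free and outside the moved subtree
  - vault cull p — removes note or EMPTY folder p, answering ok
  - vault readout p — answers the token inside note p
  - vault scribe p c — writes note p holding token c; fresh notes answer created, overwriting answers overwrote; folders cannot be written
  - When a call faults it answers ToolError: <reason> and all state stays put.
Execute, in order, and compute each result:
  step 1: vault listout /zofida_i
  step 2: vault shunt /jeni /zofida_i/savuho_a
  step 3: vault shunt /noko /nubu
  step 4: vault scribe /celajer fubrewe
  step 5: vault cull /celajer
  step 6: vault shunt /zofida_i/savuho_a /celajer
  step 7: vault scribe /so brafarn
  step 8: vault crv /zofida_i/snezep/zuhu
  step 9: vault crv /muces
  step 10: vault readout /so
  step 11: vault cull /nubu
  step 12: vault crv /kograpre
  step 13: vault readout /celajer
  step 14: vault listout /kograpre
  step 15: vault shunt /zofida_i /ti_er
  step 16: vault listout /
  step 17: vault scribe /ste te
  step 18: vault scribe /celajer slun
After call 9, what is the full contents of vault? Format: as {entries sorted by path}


Answer: {celajer=zetizad, muces/, nubu=vo, so=brafarn, zofida_i/, zofida_i/snezep/, zofida_i/snezep/zuhu/}

Derivation:
I invoke vault listout on p→/zofida_i, yielding [snezep/].
I use vault shunt on s→/jeni, d→/zofida_i/savuho_a: ok.
I call vault shunt on s→/noko, d→/nubu, which returns ok.
Calling vault scribe on p→/celajer, c→fubrewe, and get created.
Next I call vault cull on p→/celajer, and get ok.
I try vault shunt on s→/zofida_i/savuho_a, d→/celajer, — result: ok.
Calling vault scribe on p→/so, c→brafarn, — result: created.
I use vault crv on p→/zofida_i/snezep/zuhu: ok.
Calling vault crv on p→/muces, — result: ok.
Invoking vault readout on p→/so: brafarn.
I try vault cull on p→/nubu, and see ok.
Using vault crv on p→/kograpre, and see ok.
I try vault readout on p→/celajer, and see zetizad.
Invoking vault listout on p→/kograpre, — result: [].
Then vault shunt on s→/zofida_i, d→/ti_er, and observe ok.
Calling vault listout on p→/, and observe [celajer, kograpre/, muces/, so, ti_er/].
Next I call vault scribe on p→/ste, c→te, yielding created.
I use vault scribe on p→/celajer, c→slun, — result: overwrote.


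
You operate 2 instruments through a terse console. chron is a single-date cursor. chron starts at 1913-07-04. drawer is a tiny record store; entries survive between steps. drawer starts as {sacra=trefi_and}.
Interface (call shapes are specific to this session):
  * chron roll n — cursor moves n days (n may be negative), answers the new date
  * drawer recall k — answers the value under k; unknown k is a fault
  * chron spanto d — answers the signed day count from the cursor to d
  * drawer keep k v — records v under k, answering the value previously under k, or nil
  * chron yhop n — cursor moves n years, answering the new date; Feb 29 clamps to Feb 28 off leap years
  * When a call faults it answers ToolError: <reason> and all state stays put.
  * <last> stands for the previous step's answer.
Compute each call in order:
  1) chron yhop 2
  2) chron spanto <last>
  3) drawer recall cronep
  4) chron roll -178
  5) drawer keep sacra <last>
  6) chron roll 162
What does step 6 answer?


Answer: 1915-06-18

Derivation:
·→ chron yhop(2)
·← 1915-07-04
·→ chron spanto(<last>)
·← 0
·→ drawer recall(cronep)
·← ToolError: no such key cronep
·→ chron roll(-178)
·← 1915-01-07
·→ drawer keep(sacra, <last>)
·← trefi_and
·→ chron roll(162)
·← 1915-06-18


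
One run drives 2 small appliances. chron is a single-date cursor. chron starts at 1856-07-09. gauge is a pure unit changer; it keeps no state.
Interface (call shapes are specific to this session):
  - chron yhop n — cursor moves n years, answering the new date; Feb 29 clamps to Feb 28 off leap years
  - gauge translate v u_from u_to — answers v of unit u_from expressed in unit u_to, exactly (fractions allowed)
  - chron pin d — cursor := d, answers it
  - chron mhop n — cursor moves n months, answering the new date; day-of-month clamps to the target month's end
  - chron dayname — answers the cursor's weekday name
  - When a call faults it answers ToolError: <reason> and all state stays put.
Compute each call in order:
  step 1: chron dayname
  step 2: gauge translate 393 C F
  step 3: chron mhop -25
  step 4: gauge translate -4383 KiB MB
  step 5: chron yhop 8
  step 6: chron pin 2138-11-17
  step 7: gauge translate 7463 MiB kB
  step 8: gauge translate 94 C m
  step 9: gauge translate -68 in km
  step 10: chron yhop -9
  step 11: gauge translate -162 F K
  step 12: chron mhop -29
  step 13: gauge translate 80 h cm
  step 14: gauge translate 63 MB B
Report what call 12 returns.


Answer: 2127-06-17

Derivation:
I call chron dayname(): Wednesday.
Calling gauge translate passing 393, C, F, yielding 3697/5.
Calling chron mhop passing -25, → 1854-06-09.
I run gauge translate passing -4383, KiB, MB, — result: -70128/15625.
I try chron yhop passing 8, — result: 1862-06-09.
Using chron pin passing 2138-11-17, yielding 2138-11-17.
Calling gauge translate passing 7463, MiB, kB, yielding 978190336/125.
Using gauge translate passing 94, C, m, and get ToolError: incompatible units.
Invoking gauge translate passing -68, in, km: -2159/1250000.
I invoke chron yhop passing -9, and see 2129-11-17.
Using gauge translate passing -162, F, K, and get 29767/180.
Then chron mhop passing -29: 2127-06-17.
Then gauge translate passing 80, h, cm: ToolError: incompatible units.
I invoke gauge translate passing 63, MB, B, and get 63000000.


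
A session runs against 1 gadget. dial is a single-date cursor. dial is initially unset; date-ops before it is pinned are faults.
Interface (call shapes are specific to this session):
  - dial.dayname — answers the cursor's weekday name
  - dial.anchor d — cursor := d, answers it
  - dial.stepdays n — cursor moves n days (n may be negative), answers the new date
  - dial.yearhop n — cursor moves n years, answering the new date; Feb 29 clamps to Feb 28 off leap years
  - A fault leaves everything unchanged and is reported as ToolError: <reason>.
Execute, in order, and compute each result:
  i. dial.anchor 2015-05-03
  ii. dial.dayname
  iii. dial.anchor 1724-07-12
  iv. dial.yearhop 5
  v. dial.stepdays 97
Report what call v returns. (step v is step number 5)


! 1. anchor(d→2015-05-03) ~> 2015-05-03
! 2. dayname() ~> Sunday
! 3. anchor(d→1724-07-12) ~> 1724-07-12
! 4. yearhop(n→5) ~> 1729-07-12
! 5. stepdays(n→97) ~> 1729-10-17

Answer: 1729-10-17


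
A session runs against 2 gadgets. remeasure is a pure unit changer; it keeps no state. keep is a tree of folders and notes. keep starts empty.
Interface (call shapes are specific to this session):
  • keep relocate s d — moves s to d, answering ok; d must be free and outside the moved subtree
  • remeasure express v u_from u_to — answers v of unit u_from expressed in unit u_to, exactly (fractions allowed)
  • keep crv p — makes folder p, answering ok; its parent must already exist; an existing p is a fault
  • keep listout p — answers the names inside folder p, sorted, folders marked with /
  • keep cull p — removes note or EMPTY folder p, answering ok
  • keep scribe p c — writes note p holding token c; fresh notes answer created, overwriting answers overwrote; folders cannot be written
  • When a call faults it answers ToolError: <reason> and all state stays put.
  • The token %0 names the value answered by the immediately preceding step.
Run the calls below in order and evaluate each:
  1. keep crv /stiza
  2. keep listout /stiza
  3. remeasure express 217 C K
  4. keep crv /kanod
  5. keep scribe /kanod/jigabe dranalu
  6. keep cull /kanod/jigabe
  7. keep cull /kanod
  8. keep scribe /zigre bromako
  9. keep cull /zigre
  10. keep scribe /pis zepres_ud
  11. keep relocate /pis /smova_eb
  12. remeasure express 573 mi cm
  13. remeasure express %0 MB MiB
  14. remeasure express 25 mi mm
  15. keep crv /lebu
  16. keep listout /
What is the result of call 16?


Answer: [lebu/, smova_eb, stiza/]

Derivation:
==> keep crv(p=/stiza)
<== ok
==> keep listout(p=/stiza)
<== []
==> remeasure express(v=217, u_from=C, u_to=K)
<== 9803/20
==> keep crv(p=/kanod)
<== ok
==> keep scribe(p=/kanod/jigabe, c=dranalu)
<== created
==> keep cull(p=/kanod/jigabe)
<== ok
==> keep cull(p=/kanod)
<== ok
==> keep scribe(p=/zigre, c=bromako)
<== created
==> keep cull(p=/zigre)
<== ok
==> keep scribe(p=/pis, c=zepres_ud)
<== created
==> keep relocate(s=/pis, d=/smova_eb)
<== ok
==> remeasure express(v=573, u_from=mi, u_to=cm)
<== 461077056/5
==> remeasure express(v=%0, u_from=MB, u_to=MiB)
<== 22513528125/256
==> remeasure express(v=25, u_from=mi, u_to=mm)
<== 40233600
==> keep crv(p=/lebu)
<== ok
==> keep listout(p=/)
<== [lebu/, smova_eb, stiza/]
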